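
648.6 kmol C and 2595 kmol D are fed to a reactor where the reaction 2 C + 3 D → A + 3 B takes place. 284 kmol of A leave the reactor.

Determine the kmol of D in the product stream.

1740 kmol

For A: n = n₀ + 1ξ → 284 = 0 + 1ξ, giving ξ = 284 kmol.
Outlet amounts (n = n₀ + ν ξ):
  C: 648.6 − 2(284) = 80.6
  D: 2595 − 3(284) = 1743
  A: 0 + 1(284) = 284
  B: 0 + 3(284) = 852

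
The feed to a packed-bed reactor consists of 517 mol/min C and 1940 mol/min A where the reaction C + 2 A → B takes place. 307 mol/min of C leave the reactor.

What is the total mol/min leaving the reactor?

2040 mol/min

For C: n = n₀ − 1ξ → 307 = 517 − 1ξ, giving ξ = 210 mol/min.
Outlet amounts (n = n₀ + ν ξ):
  C: 517 − 1(210) = 307
  A: 1940 − 2(210) = 1520
  B: 0 + 1(210) = 210
Total out = 307 + 1520 + 210 = 2037 mol/min.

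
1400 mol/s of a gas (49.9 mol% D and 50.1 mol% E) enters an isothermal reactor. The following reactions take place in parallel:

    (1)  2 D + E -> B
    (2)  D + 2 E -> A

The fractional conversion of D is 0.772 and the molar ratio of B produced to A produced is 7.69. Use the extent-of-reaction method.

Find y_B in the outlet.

0.306

Conversion of D: D consumed = 0.772 × 698.6 = 539.3 mol/s = 2ξ₁ + 1ξ₂.
Selectivity: 1ξ₁ / (1ξ₂) = 7.69 → ξ₁ = 7.69 ξ₂.
Substitute: (2·7.69 + 1) ξ₂ = 539.3 → ξ₂ = 32.93 mol/s, ξ₁ = 253.2 mol/s.
Outlet amounts (n = n₀ + Σ ν·ξ):
  D: 698.6 − 2(253.2) − 1(32.93) = 159.3
  E: 701.4 − 1(253.2) − 2(32.93) = 382.4
  B: 0 + 1(253.2) = 253.2
  A: 0 + 1(32.93) = 32.93
Total out = 827.8 mol/s; y_B = 253.2 / 827.8 = 0.3059.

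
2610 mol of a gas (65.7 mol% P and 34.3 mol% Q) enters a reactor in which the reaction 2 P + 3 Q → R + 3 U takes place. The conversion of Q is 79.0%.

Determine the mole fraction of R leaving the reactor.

0.0993

Q reacted = 0.79 × 895.2 = 707.2 mol; ν_Q = −3, so ξ = 707.2/3 = 235.7 mol.
Outlet amounts (n = n₀ + ν ξ):
  P: 1715 − 2(235.7) = 1243
  Q: 895.2 − 3(235.7) = 188
  R: 0 + 1(235.7) = 235.7
  U: 0 + 3(235.7) = 707.2
Total out = 2374 mol; y_R = 235.7 / 2374 = 0.09929.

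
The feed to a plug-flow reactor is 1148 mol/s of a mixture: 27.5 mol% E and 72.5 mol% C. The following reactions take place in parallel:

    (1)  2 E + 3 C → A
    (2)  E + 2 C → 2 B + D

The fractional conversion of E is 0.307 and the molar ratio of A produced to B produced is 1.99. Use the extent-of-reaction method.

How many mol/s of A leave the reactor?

43.1 mol/s

Conversion of E: E consumed = 0.307 × 315.7 = 96.92 mol/s = 2ξ₁ + 1ξ₂.
Selectivity: 1ξ₁ / (2ξ₂) = 1.99 → ξ₁ = 3.98 ξ₂.
Substitute: (2·3.98 + 1) ξ₂ = 96.92 → ξ₂ = 10.82 mol/s, ξ₁ = 43.05 mol/s.
Outlet amounts (n = n₀ + Σ ν·ξ):
  E: 315.7 − 2(43.05) − 1(10.82) = 218.8
  C: 832.3 − 3(43.05) − 2(10.82) = 681.5
  A: 0 + 1(43.05) = 43.05
  B: 0 + 2(10.82) = 21.63
  D: 0 + 1(10.82) = 10.82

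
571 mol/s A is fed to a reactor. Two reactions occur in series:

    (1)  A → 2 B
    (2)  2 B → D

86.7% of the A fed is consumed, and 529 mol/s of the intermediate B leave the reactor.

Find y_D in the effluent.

0.276

Conversion of A: A consumed = 1ξ₁ = 0.867 × 571 → ξ₁ = 495.1 mol/s.
B balance: n_B = 0 + 2ξ₁ − 2ξ₂ = 529 → ξ₂ = (2·495.1 − 529)/2 = 230.6 mol/s.
Outlet amounts (n = n₀ + Σ ν·ξ):
  A: 571 − 1(495.1) = 75.94
  B: 0 + 2(495.1) − 2(230.6) = 529
  D: 0 + 1(230.6) = 230.6
Total out = 835.5 mol/s; y_D = 230.6 / 835.5 = 0.276.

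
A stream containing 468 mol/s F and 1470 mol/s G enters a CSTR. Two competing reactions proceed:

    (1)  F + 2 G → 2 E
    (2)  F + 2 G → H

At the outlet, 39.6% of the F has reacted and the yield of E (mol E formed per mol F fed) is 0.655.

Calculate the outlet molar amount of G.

Yield of E: 2ξ₁ / 468 = 0.655 → ξ₁ = 153.3 mol/s.
Conversion of F: 1ξ₁ + 1ξ₂ = 0.396 × 468 = 185.3 → ξ₂ = 32.06 mol/s.
Outlet amounts (n = n₀ + Σ ν·ξ):
  F: 468 − 1(153.3) − 1(32.06) = 282.7
  G: 1470 − 2(153.3) − 2(32.06) = 1099
  E: 0 + 2(153.3) = 306.5
  H: 0 + 1(32.06) = 32.06

1100 mol/s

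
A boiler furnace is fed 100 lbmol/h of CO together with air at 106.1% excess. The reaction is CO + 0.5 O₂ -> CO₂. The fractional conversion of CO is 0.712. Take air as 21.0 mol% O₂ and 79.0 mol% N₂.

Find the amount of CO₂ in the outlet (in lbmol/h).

Stoichiometric O₂ = 0.5 × 100 = 50 lbmol/h; O₂ fed = 50 × 2.061 = 103 lbmol/h.
N₂ fed = 103 × 79/21 = 387.7 lbmol/h.
Fuel reacted = 0.712 × 100 → ξ = 71.2 lbmol/h.
Outlet (n = n₀ + ν ξ):
  CO: 100 − 1(71.2) = 28.8
  O₂: 103 − 0.5(71.2) = 67.45
  N₂: 387.7 (inert)
  CO₂: 0 + 1(71.2) = 71.2

71.2 lbmol/h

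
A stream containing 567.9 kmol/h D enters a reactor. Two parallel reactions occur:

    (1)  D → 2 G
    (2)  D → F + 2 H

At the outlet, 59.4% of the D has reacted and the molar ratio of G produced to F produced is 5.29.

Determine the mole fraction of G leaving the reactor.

0.491

Conversion of D: D consumed = 0.594 × 567.9 = 337.3 kmol/h = 1ξ₁ + 1ξ₂.
Selectivity: 2ξ₁ / (1ξ₂) = 5.29 → ξ₁ = 2.645 ξ₂.
Substitute: (1·2.645 + 1) ξ₂ = 337.3 → ξ₂ = 92.55 kmol/h, ξ₁ = 244.8 kmol/h.
Outlet amounts (n = n₀ + Σ ν·ξ):
  D: 567.9 − 1(244.8) − 1(92.55) = 230.6
  G: 0 + 2(244.8) = 489.6
  F: 0 + 1(92.55) = 92.55
  H: 0 + 2(92.55) = 185.1
Total out = 997.8 kmol/h; y_G = 489.6 / 997.8 = 0.4907.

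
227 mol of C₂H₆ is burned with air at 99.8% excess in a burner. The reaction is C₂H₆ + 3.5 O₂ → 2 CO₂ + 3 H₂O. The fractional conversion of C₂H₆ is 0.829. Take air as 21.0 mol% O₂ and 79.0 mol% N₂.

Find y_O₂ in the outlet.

0.118

Stoichiometric O₂ = 3.5 × 227 = 794.5 mol; O₂ fed = 794.5 × 1.998 = 1587 mol.
N₂ fed = 1587 × 79/21 = 5972 mol.
Fuel reacted = 0.829 × 227 → ξ = 188.2 mol.
Outlet (n = n₀ + ν ξ):
  C₂H₆: 227 − 1(188.2) = 38.82
  O₂: 1587 − 3.5(188.2) = 928.8
  N₂: 5972 (inert)
  CO₂: 0 + 2(188.2) = 376.4
  H₂O: 0 + 3(188.2) = 564.5
Total out = 7880 mol; y_O₂ = 928.8 / 7880 = 0.1179.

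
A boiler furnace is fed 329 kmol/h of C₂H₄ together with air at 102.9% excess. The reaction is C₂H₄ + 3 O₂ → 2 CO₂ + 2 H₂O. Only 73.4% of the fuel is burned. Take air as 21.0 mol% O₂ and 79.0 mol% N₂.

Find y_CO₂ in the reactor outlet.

Stoichiometric O₂ = 3 × 329 = 987 kmol/h; O₂ fed = 987 × 2.029 = 2003 kmol/h.
N₂ fed = 2003 × 79/21 = 7534 kmol/h.
Fuel reacted = 0.734 × 329 → ξ = 241.5 kmol/h.
Outlet (n = n₀ + ν ξ):
  C₂H₄: 329 − 1(241.5) = 87.51
  O₂: 2003 − 3(241.5) = 1278
  N₂: 7534 (inert)
  CO₂: 0 + 2(241.5) = 483
  H₂O: 0 + 2(241.5) = 483
Total out = 9865 kmol/h; y_CO₂ = 483 / 9865 = 0.04896.

0.049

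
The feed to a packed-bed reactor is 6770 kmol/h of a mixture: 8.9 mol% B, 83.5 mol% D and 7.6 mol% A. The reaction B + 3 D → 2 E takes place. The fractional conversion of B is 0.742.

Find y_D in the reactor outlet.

0.734

B reacted = 0.742 × 602.5 = 447.1 kmol/h; ν_B = −1, so ξ = 447.1/1 = 447.1 kmol/h.
Outlet amounts (n = n₀ + ν ξ):
  B: 602.5 − 1(447.1) = 155.5
  D: 5653 − 3(447.1) = 4312
  E: 0 + 2(447.1) = 894.2
  A: 514.5 (inert)
Total out = 5876 kmol/h; y_D = 4312 / 5876 = 0.7338.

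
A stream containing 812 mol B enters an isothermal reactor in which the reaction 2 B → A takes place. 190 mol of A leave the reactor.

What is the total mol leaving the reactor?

622 mol

For A: n = n₀ + 1ξ → 190 = 0 + 1ξ, giving ξ = 190 mol.
Outlet amounts (n = n₀ + ν ξ):
  B: 812 − 2(190) = 432
  A: 0 + 1(190) = 190
Total out = 432 + 190 = 622 mol.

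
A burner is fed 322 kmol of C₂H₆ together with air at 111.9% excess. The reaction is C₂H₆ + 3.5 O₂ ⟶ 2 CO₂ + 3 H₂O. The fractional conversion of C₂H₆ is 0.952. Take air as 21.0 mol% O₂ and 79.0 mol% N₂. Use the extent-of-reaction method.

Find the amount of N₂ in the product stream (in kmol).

Stoichiometric O₂ = 3.5 × 322 = 1127 kmol; O₂ fed = 1127 × 2.119 = 2388 kmol.
N₂ fed = 2388 × 79/21 = 8984 kmol.
Fuel reacted = 0.952 × 322 → ξ = 306.5 kmol.
Outlet (n = n₀ + ν ξ):
  C₂H₆: 322 − 1(306.5) = 15.46
  O₂: 2388 − 3.5(306.5) = 1315
  N₂: 8984 (inert)
  CO₂: 0 + 2(306.5) = 613.1
  H₂O: 0 + 3(306.5) = 919.6

8980 kmol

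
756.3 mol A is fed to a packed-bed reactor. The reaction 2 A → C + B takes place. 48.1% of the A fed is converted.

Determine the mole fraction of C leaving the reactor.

0.24

A reacted = 0.481 × 756.3 = 363.8 mol; ν_A = −2, so ξ = 363.8/2 = 181.9 mol.
Outlet amounts (n = n₀ + ν ξ):
  A: 756.3 − 2(181.9) = 392.5
  C: 0 + 1(181.9) = 181.9
  B: 0 + 1(181.9) = 181.9
Total out = 756.3 mol; y_C = 181.9 / 756.3 = 0.2405.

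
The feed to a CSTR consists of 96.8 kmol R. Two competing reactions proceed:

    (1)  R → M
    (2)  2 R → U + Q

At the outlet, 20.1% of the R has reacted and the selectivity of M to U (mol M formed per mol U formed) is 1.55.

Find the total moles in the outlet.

Conversion of R: R consumed = 0.201 × 96.8 = 19.46 kmol = 1ξ₁ + 2ξ₂.
Selectivity: 1ξ₁ / (1ξ₂) = 1.55 → ξ₁ = 1.55 ξ₂.
Substitute: (1·1.55 + 2) ξ₂ = 19.46 → ξ₂ = 5.481 kmol, ξ₁ = 8.495 kmol.
Outlet amounts (n = n₀ + Σ ν·ξ):
  R: 96.8 − 1(8.495) − 2(5.481) = 77.34
  M: 0 + 1(8.495) = 8.495
  U: 0 + 1(5.481) = 5.481
  Q: 0 + 1(5.481) = 5.481
Total out = 77.34 + 8.495 + 5.481 + 5.481 = 96.8 kmol.

96.8 kmol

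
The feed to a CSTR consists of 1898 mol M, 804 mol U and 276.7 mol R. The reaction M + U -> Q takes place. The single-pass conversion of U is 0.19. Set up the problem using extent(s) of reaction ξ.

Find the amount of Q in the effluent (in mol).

U reacted = 0.19 × 804 = 152.8 mol; ν_U = −1, so ξ = 152.8/1 = 152.8 mol.
Outlet amounts (n = n₀ + ν ξ):
  M: 1898 − 1(152.8) = 1745
  U: 804 − 1(152.8) = 651.2
  Q: 0 + 1(152.8) = 152.8
  R: 276.7 (inert)

153 mol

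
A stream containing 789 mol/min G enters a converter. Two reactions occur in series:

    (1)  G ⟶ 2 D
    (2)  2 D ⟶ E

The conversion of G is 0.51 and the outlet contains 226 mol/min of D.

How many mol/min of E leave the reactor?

Conversion of G: G consumed = 1ξ₁ = 0.51 × 789 → ξ₁ = 402.4 mol/min.
D balance: n_D = 0 + 2ξ₁ − 2ξ₂ = 226 → ξ₂ = (2·402.4 − 226)/2 = 289.4 mol/min.
Outlet amounts (n = n₀ + Σ ν·ξ):
  G: 789 − 1(402.4) = 386.6
  D: 0 + 2(402.4) − 2(289.4) = 226
  E: 0 + 1(289.4) = 289.4

289 mol/min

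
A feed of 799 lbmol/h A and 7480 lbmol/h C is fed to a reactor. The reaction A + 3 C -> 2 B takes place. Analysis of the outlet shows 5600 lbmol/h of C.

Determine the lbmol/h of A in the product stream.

For C: n = n₀ − 3ξ → 5600 = 7480 − 3ξ, giving ξ = 626.7 lbmol/h.
Outlet amounts (n = n₀ + ν ξ):
  A: 799 − 1(626.7) = 172.3
  C: 7480 − 3(626.7) = 5600
  B: 0 + 2(626.7) = 1253

172 lbmol/h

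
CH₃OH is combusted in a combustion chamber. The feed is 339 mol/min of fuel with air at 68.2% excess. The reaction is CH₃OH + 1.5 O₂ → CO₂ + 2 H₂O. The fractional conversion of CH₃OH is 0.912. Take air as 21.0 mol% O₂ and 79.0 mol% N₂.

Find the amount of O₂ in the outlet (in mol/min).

Stoichiometric O₂ = 1.5 × 339 = 508.5 mol/min; O₂ fed = 508.5 × 1.682 = 855.3 mol/min.
N₂ fed = 855.3 × 79/21 = 3218 mol/min.
Fuel reacted = 0.912 × 339 → ξ = 309.2 mol/min.
Outlet (n = n₀ + ν ξ):
  CH₃OH: 339 − 1(309.2) = 29.83
  O₂: 855.3 − 1.5(309.2) = 391.5
  N₂: 3218 (inert)
  CO₂: 0 + 1(309.2) = 309.2
  H₂O: 0 + 2(309.2) = 618.3

392 mol/min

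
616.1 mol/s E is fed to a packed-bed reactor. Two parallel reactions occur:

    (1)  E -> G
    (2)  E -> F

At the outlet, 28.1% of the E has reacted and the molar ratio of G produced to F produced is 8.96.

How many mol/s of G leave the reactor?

156 mol/s

Conversion of E: E consumed = 0.281 × 616.1 = 173.1 mol/s = 1ξ₁ + 1ξ₂.
Selectivity: 1ξ₁ / (1ξ₂) = 8.96 → ξ₁ = 8.96 ξ₂.
Substitute: (1·8.96 + 1) ξ₂ = 173.1 → ξ₂ = 17.38 mol/s, ξ₁ = 155.7 mol/s.
Outlet amounts (n = n₀ + Σ ν·ξ):
  E: 616.1 − 1(155.7) − 1(17.38) = 443
  G: 0 + 1(155.7) = 155.7
  F: 0 + 1(17.38) = 17.38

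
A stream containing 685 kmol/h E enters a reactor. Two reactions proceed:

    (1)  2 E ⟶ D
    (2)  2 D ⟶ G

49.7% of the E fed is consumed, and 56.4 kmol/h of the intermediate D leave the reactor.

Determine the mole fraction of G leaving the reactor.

Conversion of E: E consumed = 2ξ₁ = 0.497 × 685 → ξ₁ = 170.2 kmol/h.
D balance: n_D = 0 + 1ξ₁ − 2ξ₂ = 56.4 → ξ₂ = (1·170.2 − 56.4)/2 = 56.91 kmol/h.
Outlet amounts (n = n₀ + Σ ν·ξ):
  E: 685 − 2(170.2) = 344.6
  D: 0 + 1(170.2) − 2(56.91) = 56.4
  G: 0 + 1(56.91) = 56.91
Total out = 457.9 kmol/h; y_G = 56.91 / 457.9 = 0.1243.

0.124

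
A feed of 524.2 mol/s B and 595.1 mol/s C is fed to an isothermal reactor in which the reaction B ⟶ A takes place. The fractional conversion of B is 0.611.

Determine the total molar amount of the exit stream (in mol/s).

1120 mol/s

B reacted = 0.611 × 524.2 = 320.3 mol/s; ν_B = −1, so ξ = 320.3/1 = 320.3 mol/s.
Outlet amounts (n = n₀ + ν ξ):
  B: 524.2 − 1(320.3) = 203.9
  A: 0 + 1(320.3) = 320.3
  C: 595.1 (inert)
Total out = 203.9 + 320.3 + 595.1 = 1119 mol/s.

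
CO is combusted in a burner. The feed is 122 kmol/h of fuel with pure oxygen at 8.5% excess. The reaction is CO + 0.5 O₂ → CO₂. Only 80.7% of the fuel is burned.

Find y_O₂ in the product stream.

Stoichiometric O₂ = 0.5 × 122 = 61 kmol/h; O₂ fed = 61 × 1.085 = 66.19 kmol/h.
Fuel reacted = 0.807 × 122 → ξ = 98.45 kmol/h.
Outlet (n = n₀ + ν ξ):
  CO: 122 − 1(98.45) = 23.55
  O₂: 66.19 − 0.5(98.45) = 16.96
  CO₂: 0 + 1(98.45) = 98.45
Total out = 139 kmol/h; y_O₂ = 16.96 / 139 = 0.122.

0.122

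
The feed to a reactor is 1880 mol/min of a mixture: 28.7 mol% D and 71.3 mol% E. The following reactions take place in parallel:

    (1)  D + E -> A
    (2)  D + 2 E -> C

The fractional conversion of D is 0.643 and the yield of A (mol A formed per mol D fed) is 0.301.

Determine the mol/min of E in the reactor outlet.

809 mol/min

Yield of A: 1ξ₁ / 539.6 = 0.301 → ξ₁ = 162.4 mol/min.
Conversion of D: 1ξ₁ + 1ξ₂ = 0.643 × 539.6 = 346.9 → ξ₂ = 184.5 mol/min.
Outlet amounts (n = n₀ + Σ ν·ξ):
  D: 539.6 − 1(162.4) − 1(184.5) = 192.6
  E: 1340 − 1(162.4) − 2(184.5) = 809
  A: 0 + 1(162.4) = 162.4
  C: 0 + 1(184.5) = 184.5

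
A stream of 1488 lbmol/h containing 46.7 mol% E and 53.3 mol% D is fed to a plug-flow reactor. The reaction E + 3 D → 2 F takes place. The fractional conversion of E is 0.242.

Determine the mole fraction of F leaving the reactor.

E reacted = 0.242 × 694.9 = 168.2 lbmol/h; ν_E = −1, so ξ = 168.2/1 = 168.2 lbmol/h.
Outlet amounts (n = n₀ + ν ξ):
  E: 694.9 − 1(168.2) = 526.7
  D: 793.1 − 3(168.2) = 288.6
  F: 0 + 2(168.2) = 336.3
Total out = 1152 lbmol/h; y_F = 336.3 / 1152 = 0.292.

0.292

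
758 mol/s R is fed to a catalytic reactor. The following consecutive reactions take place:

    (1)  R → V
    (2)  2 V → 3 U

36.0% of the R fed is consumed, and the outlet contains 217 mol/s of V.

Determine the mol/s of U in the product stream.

Conversion of R: R consumed = 1ξ₁ = 0.36 × 758 → ξ₁ = 272.9 mol/s.
V balance: n_V = 0 + 1ξ₁ − 2ξ₂ = 217 → ξ₂ = (1·272.9 − 217)/2 = 27.94 mol/s.
Outlet amounts (n = n₀ + Σ ν·ξ):
  R: 758 − 1(272.9) = 485.1
  V: 0 + 1(272.9) − 2(27.94) = 217
  U: 0 + 3(27.94) = 83.82

83.8 mol/s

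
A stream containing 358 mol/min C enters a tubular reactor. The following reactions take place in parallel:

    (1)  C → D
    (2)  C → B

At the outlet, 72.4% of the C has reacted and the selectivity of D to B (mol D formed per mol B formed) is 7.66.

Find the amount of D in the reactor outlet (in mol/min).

Conversion of C: C consumed = 0.724 × 358 = 259.2 mol/min = 1ξ₁ + 1ξ₂.
Selectivity: 1ξ₁ / (1ξ₂) = 7.66 → ξ₁ = 7.66 ξ₂.
Substitute: (1·7.66 + 1) ξ₂ = 259.2 → ξ₂ = 29.93 mol/min, ξ₁ = 229.3 mol/min.
Outlet amounts (n = n₀ + Σ ν·ξ):
  C: 358 − 1(229.3) − 1(29.93) = 98.81
  D: 0 + 1(229.3) = 229.3
  B: 0 + 1(29.93) = 29.93

229 mol/min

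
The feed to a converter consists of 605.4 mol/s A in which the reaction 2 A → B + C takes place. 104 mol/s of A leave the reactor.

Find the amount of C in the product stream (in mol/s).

For A: n = n₀ − 2ξ → 104 = 605.4 − 2ξ, giving ξ = 250.7 mol/s.
Outlet amounts (n = n₀ + ν ξ):
  A: 605.4 − 2(250.7) = 104
  B: 0 + 1(250.7) = 250.7
  C: 0 + 1(250.7) = 250.7

251 mol/s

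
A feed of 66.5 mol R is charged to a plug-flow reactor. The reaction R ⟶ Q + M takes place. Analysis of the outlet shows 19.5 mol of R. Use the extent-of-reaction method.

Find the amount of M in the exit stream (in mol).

47 mol

For R: n = n₀ − 1ξ → 19.5 = 66.5 − 1ξ, giving ξ = 47 mol.
Outlet amounts (n = n₀ + ν ξ):
  R: 66.5 − 1(47) = 19.5
  Q: 0 + 1(47) = 47
  M: 0 + 1(47) = 47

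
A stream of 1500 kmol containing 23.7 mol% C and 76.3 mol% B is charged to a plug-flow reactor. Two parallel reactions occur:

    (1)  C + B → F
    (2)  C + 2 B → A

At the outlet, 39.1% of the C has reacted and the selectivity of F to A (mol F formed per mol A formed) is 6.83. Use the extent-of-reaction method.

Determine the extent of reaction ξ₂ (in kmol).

Conversion of C: C consumed = 0.391 × 355.5 = 139 kmol = 1ξ₁ + 1ξ₂.
Selectivity: 1ξ₁ / (1ξ₂) = 6.83 → ξ₁ = 6.83 ξ₂.
Substitute: (1·6.83 + 1) ξ₂ = 139 → ξ₂ = 17.75 kmol, ξ₁ = 121.2 kmol.
Outlet amounts (n = n₀ + Σ ν·ξ):
  C: 355.5 − 1(121.2) − 1(17.75) = 216.5
  B: 1144 − 1(121.2) − 2(17.75) = 987.7
  F: 0 + 1(121.2) = 121.2
  A: 0 + 1(17.75) = 17.75

ξ₂ = 17.8 kmol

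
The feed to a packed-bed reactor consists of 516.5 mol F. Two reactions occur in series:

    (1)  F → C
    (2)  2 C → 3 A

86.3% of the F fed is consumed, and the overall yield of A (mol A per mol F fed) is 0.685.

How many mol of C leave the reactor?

210 mol

Conversion of F: F consumed = 1ξ₁ = 0.863 × 516.5 → ξ₁ = 445.7 mol.
Yield of A: 3ξ₂ / 516.5 = 0.685 → ξ₂ = 117.9 mol.
Outlet amounts (n = n₀ + Σ ν·ξ):
  F: 516.5 − 1(445.7) = 70.76
  C: 0 + 1(445.7) − 2(117.9) = 209.9
  A: 0 + 3(117.9) = 353.8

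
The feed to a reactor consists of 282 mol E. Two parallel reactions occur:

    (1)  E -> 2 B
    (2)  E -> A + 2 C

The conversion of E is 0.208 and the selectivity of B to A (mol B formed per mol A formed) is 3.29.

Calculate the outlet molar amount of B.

73 mol

Conversion of E: E consumed = 0.208 × 282 = 58.66 mol = 1ξ₁ + 1ξ₂.
Selectivity: 2ξ₁ / (1ξ₂) = 3.29 → ξ₁ = 1.645 ξ₂.
Substitute: (1·1.645 + 1) ξ₂ = 58.66 → ξ₂ = 22.18 mol, ξ₁ = 36.48 mol.
Outlet amounts (n = n₀ + Σ ν·ξ):
  E: 282 − 1(36.48) − 1(22.18) = 223.3
  B: 0 + 2(36.48) = 72.96
  A: 0 + 1(22.18) = 22.18
  C: 0 + 2(22.18) = 44.35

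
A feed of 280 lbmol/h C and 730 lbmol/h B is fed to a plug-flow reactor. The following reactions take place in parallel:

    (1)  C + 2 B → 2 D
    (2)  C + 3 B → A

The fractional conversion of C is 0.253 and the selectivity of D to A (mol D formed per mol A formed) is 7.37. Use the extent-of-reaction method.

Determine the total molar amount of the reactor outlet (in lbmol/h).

Conversion of C: C consumed = 0.253 × 280 = 70.84 lbmol/h = 1ξ₁ + 1ξ₂.
Selectivity: 2ξ₁ / (1ξ₂) = 7.37 → ξ₁ = 3.685 ξ₂.
Substitute: (1·3.685 + 1) ξ₂ = 70.84 → ξ₂ = 15.12 lbmol/h, ξ₁ = 55.72 lbmol/h.
Outlet amounts (n = n₀ + Σ ν·ξ):
  C: 280 − 1(55.72) − 1(15.12) = 209.2
  B: 730 − 2(55.72) − 3(15.12) = 573.2
  D: 0 + 2(55.72) = 111.4
  A: 0 + 1(15.12) = 15.12
Total out = 209.2 + 573.2 + 111.4 + 15.12 = 908.9 lbmol/h.

909 lbmol/h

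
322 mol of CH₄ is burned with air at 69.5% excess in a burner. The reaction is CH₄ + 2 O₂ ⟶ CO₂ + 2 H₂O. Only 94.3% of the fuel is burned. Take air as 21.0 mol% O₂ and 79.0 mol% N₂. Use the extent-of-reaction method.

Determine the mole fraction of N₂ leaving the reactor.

0.744

Stoichiometric O₂ = 2 × 322 = 644 mol; O₂ fed = 644 × 1.695 = 1092 mol.
N₂ fed = 1092 × 79/21 = 4106 mol.
Fuel reacted = 0.943 × 322 → ξ = 303.6 mol.
Outlet (n = n₀ + ν ξ):
  CH₄: 322 − 1(303.6) = 18.35
  O₂: 1092 − 2(303.6) = 484.3
  N₂: 4106 (inert)
  CO₂: 0 + 1(303.6) = 303.6
  H₂O: 0 + 2(303.6) = 607.3
Total out = 5520 mol; y_N₂ = 4106 / 5520 = 0.7439.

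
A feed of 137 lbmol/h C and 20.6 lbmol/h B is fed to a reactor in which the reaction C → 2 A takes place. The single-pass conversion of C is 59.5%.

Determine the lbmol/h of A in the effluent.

C reacted = 0.595 × 137 = 81.52 lbmol/h; ν_C = −1, so ξ = 81.52/1 = 81.52 lbmol/h.
Outlet amounts (n = n₀ + ν ξ):
  C: 137 − 1(81.52) = 55.48
  A: 0 + 2(81.52) = 163
  B: 20.6 (inert)

163 lbmol/h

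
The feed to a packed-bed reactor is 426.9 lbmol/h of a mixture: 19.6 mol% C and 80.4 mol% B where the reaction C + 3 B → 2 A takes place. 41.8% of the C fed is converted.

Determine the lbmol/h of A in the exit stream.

C reacted = 0.418 × 83.67 = 34.98 lbmol/h; ν_C = −1, so ξ = 34.98/1 = 34.98 lbmol/h.
Outlet amounts (n = n₀ + ν ξ):
  C: 83.67 − 1(34.98) = 48.7
  B: 343.2 − 3(34.98) = 238.3
  A: 0 + 2(34.98) = 69.95

70 lbmol/h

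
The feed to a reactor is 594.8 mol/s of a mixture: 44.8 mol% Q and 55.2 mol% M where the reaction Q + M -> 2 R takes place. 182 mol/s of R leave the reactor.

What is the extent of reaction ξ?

For R: n = n₀ + 2ξ → 182 = 0 + 2ξ, giving ξ = 91 mol/s.
Outlet amounts (n = n₀ + ν ξ):
  Q: 266.5 − 1(91) = 175.5
  M: 328.3 − 1(91) = 237.3
  R: 0 + 2(91) = 182

ξ = 91 mol/s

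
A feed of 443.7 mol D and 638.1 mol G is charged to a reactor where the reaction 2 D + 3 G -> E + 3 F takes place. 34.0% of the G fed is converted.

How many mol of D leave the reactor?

299 mol

G reacted = 0.34 × 638.1 = 217 mol; ν_G = −3, so ξ = 217/3 = 72.32 mol.
Outlet amounts (n = n₀ + ν ξ):
  D: 443.7 − 2(72.32) = 299.1
  G: 638.1 − 3(72.32) = 421.1
  E: 0 + 1(72.32) = 72.32
  F: 0 + 3(72.32) = 217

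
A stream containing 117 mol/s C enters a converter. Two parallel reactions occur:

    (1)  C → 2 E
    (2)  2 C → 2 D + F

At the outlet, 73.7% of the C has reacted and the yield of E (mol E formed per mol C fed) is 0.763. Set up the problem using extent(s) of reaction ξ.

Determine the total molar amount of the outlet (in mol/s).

182 mol/s

Yield of E: 2ξ₁ / 117 = 0.763 → ξ₁ = 44.64 mol/s.
Conversion of C: 1ξ₁ + 2ξ₂ = 0.737 × 117 = 86.23 → ξ₂ = 20.8 mol/s.
Outlet amounts (n = n₀ + Σ ν·ξ):
  C: 117 − 1(44.64) − 2(20.8) = 30.77
  E: 0 + 2(44.64) = 89.27
  D: 0 + 2(20.8) = 41.59
  F: 0 + 1(20.8) = 20.8
Total out = 30.77 + 89.27 + 41.59 + 20.8 = 182.4 mol/s.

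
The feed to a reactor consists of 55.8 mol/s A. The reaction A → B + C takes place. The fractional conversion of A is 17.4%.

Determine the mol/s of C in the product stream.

A reacted = 0.174 × 55.8 = 9.709 mol/s; ν_A = −1, so ξ = 9.709/1 = 9.709 mol/s.
Outlet amounts (n = n₀ + ν ξ):
  A: 55.8 − 1(9.709) = 46.09
  B: 0 + 1(9.709) = 9.709
  C: 0 + 1(9.709) = 9.709

9.71 mol/s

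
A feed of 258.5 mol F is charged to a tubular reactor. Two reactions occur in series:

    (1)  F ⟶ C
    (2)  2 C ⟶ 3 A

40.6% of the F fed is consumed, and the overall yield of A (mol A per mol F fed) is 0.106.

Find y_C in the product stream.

Conversion of F: F consumed = 1ξ₁ = 0.406 × 258.5 → ξ₁ = 105 mol.
Yield of A: 3ξ₂ / 258.5 = 0.106 → ξ₂ = 9.134 mol.
Outlet amounts (n = n₀ + Σ ν·ξ):
  F: 258.5 − 1(105) = 153.5
  C: 0 + 1(105) − 2(9.134) = 86.68
  A: 0 + 3(9.134) = 27.4
Total out = 267.6 mol; y_C = 86.68 / 267.6 = 0.3239.

0.324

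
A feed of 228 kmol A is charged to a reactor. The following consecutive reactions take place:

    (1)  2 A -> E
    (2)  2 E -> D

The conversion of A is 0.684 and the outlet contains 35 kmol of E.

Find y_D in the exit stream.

0.167

Conversion of A: A consumed = 2ξ₁ = 0.684 × 228 → ξ₁ = 77.98 kmol.
E balance: n_E = 0 + 1ξ₁ − 2ξ₂ = 35 → ξ₂ = (1·77.98 − 35)/2 = 21.49 kmol.
Outlet amounts (n = n₀ + Σ ν·ξ):
  A: 228 − 2(77.98) = 72.05
  E: 0 + 1(77.98) − 2(21.49) = 35
  D: 0 + 1(21.49) = 21.49
Total out = 128.5 kmol; y_D = 21.49 / 128.5 = 0.1672.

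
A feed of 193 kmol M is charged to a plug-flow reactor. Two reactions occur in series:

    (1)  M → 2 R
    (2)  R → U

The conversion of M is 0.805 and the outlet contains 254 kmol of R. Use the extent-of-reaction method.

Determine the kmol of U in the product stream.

Conversion of M: M consumed = 1ξ₁ = 0.805 × 193 → ξ₁ = 155.4 kmol.
R balance: n_R = 0 + 2ξ₁ − 1ξ₂ = 254 → ξ₂ = (2·155.4 − 254)/1 = 56.73 kmol.
Outlet amounts (n = n₀ + Σ ν·ξ):
  M: 193 − 1(155.4) = 37.63
  R: 0 + 2(155.4) − 1(56.73) = 254
  U: 0 + 1(56.73) = 56.73

56.7 kmol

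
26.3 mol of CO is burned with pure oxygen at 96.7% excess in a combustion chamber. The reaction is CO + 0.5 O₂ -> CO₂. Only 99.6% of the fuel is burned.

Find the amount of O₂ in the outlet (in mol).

12.8 mol

Stoichiometric O₂ = 0.5 × 26.3 = 13.15 mol; O₂ fed = 13.15 × 1.967 = 25.87 mol.
Fuel reacted = 0.996 × 26.3 → ξ = 26.19 mol.
Outlet (n = n₀ + ν ξ):
  CO: 26.3 − 1(26.19) = 0.1052
  O₂: 25.87 − 0.5(26.19) = 12.77
  CO₂: 0 + 1(26.19) = 26.19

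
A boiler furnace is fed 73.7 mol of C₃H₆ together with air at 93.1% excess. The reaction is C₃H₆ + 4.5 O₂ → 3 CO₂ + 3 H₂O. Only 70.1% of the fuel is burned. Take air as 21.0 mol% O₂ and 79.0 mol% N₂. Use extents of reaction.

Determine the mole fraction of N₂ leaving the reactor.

Stoichiometric O₂ = 4.5 × 73.7 = 331.7 mol; O₂ fed = 331.7 × 1.931 = 640.4 mol.
N₂ fed = 640.4 × 79/21 = 2409 mol.
Fuel reacted = 0.701 × 73.7 → ξ = 51.66 mol.
Outlet (n = n₀ + ν ξ):
  C₃H₆: 73.7 − 1(51.66) = 22.04
  O₂: 640.4 − 4.5(51.66) = 407.9
  N₂: 2409 (inert)
  CO₂: 0 + 3(51.66) = 155
  H₂O: 0 + 3(51.66) = 155
Total out = 3149 mol; y_N₂ = 2409 / 3149 = 0.765.

0.765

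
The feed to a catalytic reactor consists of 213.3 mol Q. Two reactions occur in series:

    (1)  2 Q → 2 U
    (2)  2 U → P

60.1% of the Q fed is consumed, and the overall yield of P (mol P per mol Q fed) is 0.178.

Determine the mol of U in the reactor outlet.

Conversion of Q: Q consumed = 2ξ₁ = 0.601 × 213.3 → ξ₁ = 64.1 mol.
Yield of P: 1ξ₂ / 213.3 = 0.178 → ξ₂ = 37.97 mol.
Outlet amounts (n = n₀ + Σ ν·ξ):
  Q: 213.3 − 2(64.1) = 85.11
  U: 0 + 2(64.1) − 2(37.97) = 52.26
  P: 0 + 1(37.97) = 37.97

52.3 mol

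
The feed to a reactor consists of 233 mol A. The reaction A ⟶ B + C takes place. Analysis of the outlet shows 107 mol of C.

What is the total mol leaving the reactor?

340 mol

For C: n = n₀ + 1ξ → 107 = 0 + 1ξ, giving ξ = 107 mol.
Outlet amounts (n = n₀ + ν ξ):
  A: 233 − 1(107) = 126
  B: 0 + 1(107) = 107
  C: 0 + 1(107) = 107
Total out = 126 + 107 + 107 = 340 mol.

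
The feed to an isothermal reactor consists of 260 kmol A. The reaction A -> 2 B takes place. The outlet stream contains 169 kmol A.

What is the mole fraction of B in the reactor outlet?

0.519

For A: n = n₀ − 1ξ → 169 = 260 − 1ξ, giving ξ = 91 kmol.
Outlet amounts (n = n₀ + ν ξ):
  A: 260 − 1(91) = 169
  B: 0 + 2(91) = 182
Total out = 351 kmol; y_B = 182 / 351 = 0.5185.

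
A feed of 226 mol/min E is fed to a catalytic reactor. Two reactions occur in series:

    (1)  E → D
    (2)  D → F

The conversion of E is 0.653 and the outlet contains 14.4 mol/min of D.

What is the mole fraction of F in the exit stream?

Conversion of E: E consumed = 1ξ₁ = 0.653 × 226 → ξ₁ = 147.6 mol/min.
D balance: n_D = 0 + 1ξ₁ − 1ξ₂ = 14.4 → ξ₂ = (1·147.6 − 14.4)/1 = 133.2 mol/min.
Outlet amounts (n = n₀ + Σ ν·ξ):
  E: 226 − 1(147.6) = 78.42
  D: 0 + 1(147.6) − 1(133.2) = 14.4
  F: 0 + 1(133.2) = 133.2
Total out = 226 mol/min; y_F = 133.2 / 226 = 0.5893.

0.589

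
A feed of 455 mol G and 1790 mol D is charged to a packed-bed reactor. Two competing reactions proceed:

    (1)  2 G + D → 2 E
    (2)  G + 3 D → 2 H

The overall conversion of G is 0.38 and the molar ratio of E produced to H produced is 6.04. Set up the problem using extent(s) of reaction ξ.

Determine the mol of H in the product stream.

Conversion of G: G consumed = 0.38 × 455 = 172.9 mol = 2ξ₁ + 1ξ₂.
Selectivity: 2ξ₁ / (2ξ₂) = 6.04 → ξ₁ = 6.04 ξ₂.
Substitute: (2·6.04 + 1) ξ₂ = 172.9 → ξ₂ = 13.22 mol, ξ₁ = 79.84 mol.
Outlet amounts (n = n₀ + Σ ν·ξ):
  G: 455 − 2(79.84) − 1(13.22) = 282.1
  D: 1790 − 1(79.84) − 3(13.22) = 1671
  E: 0 + 2(79.84) = 159.7
  H: 0 + 2(13.22) = 26.44

26.4 mol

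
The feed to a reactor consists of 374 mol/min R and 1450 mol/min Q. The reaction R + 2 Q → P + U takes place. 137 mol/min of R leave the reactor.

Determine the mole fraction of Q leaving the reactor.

For R: n = n₀ − 1ξ → 137 = 374 − 1ξ, giving ξ = 237 mol/min.
Outlet amounts (n = n₀ + ν ξ):
  R: 374 − 1(237) = 137
  Q: 1450 − 2(237) = 976
  P: 0 + 1(237) = 237
  U: 0 + 1(237) = 237
Total out = 1587 mol/min; y_Q = 976 / 1587 = 0.615.

0.615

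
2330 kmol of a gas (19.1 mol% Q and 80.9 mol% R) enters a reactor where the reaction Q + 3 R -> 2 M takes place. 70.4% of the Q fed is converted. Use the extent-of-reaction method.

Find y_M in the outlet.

Q reacted = 0.704 × 445 = 313.3 kmol; ν_Q = −1, so ξ = 313.3/1 = 313.3 kmol.
Outlet amounts (n = n₀ + ν ξ):
  Q: 445 − 1(313.3) = 131.7
  R: 1885 − 3(313.3) = 945.1
  M: 0 + 2(313.3) = 626.6
Total out = 1703 kmol; y_M = 626.6 / 1703 = 0.3679.

0.368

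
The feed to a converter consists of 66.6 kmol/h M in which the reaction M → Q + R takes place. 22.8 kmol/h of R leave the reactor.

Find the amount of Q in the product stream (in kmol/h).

For R: n = n₀ + 1ξ → 22.8 = 0 + 1ξ, giving ξ = 22.8 kmol/h.
Outlet amounts (n = n₀ + ν ξ):
  M: 66.6 − 1(22.8) = 43.8
  Q: 0 + 1(22.8) = 22.8
  R: 0 + 1(22.8) = 22.8

22.8 kmol/h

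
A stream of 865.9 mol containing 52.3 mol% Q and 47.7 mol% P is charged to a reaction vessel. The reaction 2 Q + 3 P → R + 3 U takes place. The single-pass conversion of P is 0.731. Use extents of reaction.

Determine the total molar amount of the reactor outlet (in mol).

P reacted = 0.731 × 413 = 301.9 mol; ν_P = −3, so ξ = 301.9/3 = 100.6 mol.
Outlet amounts (n = n₀ + ν ξ):
  Q: 452.9 − 2(100.6) = 251.6
  P: 413 − 3(100.6) = 111.1
  R: 0 + 1(100.6) = 100.6
  U: 0 + 3(100.6) = 301.9
Total out = 251.6 + 111.1 + 100.6 + 301.9 = 765.3 mol.

765 mol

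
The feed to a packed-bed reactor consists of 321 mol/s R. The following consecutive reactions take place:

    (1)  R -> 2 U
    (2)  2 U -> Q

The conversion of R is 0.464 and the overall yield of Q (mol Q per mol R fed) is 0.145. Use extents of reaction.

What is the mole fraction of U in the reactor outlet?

Conversion of R: R consumed = 1ξ₁ = 0.464 × 321 → ξ₁ = 148.9 mol/s.
Yield of Q: 1ξ₂ / 321 = 0.145 → ξ₂ = 46.54 mol/s.
Outlet amounts (n = n₀ + Σ ν·ξ):
  R: 321 − 1(148.9) = 172.1
  U: 0 + 2(148.9) − 2(46.54) = 204.8
  Q: 0 + 1(46.54) = 46.54
Total out = 423.4 mol/s; y_U = 204.8 / 423.4 = 0.4837.

0.484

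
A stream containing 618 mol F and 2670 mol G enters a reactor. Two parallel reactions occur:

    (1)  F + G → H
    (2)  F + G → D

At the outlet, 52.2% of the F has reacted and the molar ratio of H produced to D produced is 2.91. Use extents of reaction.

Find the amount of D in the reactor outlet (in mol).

Conversion of F: F consumed = 0.522 × 618 = 322.6 mol = 1ξ₁ + 1ξ₂.
Selectivity: 1ξ₁ / (1ξ₂) = 2.91 → ξ₁ = 2.91 ξ₂.
Substitute: (1·2.91 + 1) ξ₂ = 322.6 → ξ₂ = 82.51 mol, ξ₁ = 240.1 mol.
Outlet amounts (n = n₀ + Σ ν·ξ):
  F: 618 − 1(240.1) − 1(82.51) = 295.4
  G: 2670 − 1(240.1) − 1(82.51) = 2347
  H: 0 + 1(240.1) = 240.1
  D: 0 + 1(82.51) = 82.51

82.5 mol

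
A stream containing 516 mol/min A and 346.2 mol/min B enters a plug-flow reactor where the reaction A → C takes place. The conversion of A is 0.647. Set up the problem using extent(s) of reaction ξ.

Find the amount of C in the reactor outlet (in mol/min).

A reacted = 0.647 × 516 = 333.9 mol/min; ν_A = −1, so ξ = 333.9/1 = 333.9 mol/min.
Outlet amounts (n = n₀ + ν ξ):
  A: 516 − 1(333.9) = 182.1
  C: 0 + 1(333.9) = 333.9
  B: 346.2 (inert)

334 mol/min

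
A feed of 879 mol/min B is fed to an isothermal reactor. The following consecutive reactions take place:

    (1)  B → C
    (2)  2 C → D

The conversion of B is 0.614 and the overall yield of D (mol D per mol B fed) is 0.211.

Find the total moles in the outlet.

Conversion of B: B consumed = 1ξ₁ = 0.614 × 879 → ξ₁ = 539.7 mol/min.
Yield of D: 1ξ₂ / 879 = 0.211 → ξ₂ = 185.5 mol/min.
Outlet amounts (n = n₀ + Σ ν·ξ):
  B: 879 − 1(539.7) = 339.3
  C: 0 + 1(539.7) − 2(185.5) = 168.8
  D: 0 + 1(185.5) = 185.5
Total out = 339.3 + 168.8 + 185.5 = 693.5 mol/min.

694 mol/min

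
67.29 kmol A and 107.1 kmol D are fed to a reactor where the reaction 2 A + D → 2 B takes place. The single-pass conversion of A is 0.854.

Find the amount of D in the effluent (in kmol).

A reacted = 0.854 × 67.29 = 57.47 kmol; ν_A = −2, so ξ = 57.47/2 = 28.73 kmol.
Outlet amounts (n = n₀ + ν ξ):
  A: 67.29 − 2(28.73) = 9.824
  D: 107.1 − 1(28.73) = 78.37
  B: 0 + 2(28.73) = 57.47

78.4 kmol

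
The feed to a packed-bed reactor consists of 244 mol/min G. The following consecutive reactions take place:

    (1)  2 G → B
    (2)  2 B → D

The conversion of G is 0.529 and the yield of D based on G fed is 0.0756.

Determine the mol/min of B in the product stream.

27.6 mol/min

Conversion of G: G consumed = 2ξ₁ = 0.529 × 244 → ξ₁ = 64.54 mol/min.
Yield of D: 1ξ₂ / 244 = 0.0756 → ξ₂ = 18.45 mol/min.
Outlet amounts (n = n₀ + Σ ν·ξ):
  G: 244 − 2(64.54) = 114.9
  B: 0 + 1(64.54) − 2(18.45) = 27.65
  D: 0 + 1(18.45) = 18.45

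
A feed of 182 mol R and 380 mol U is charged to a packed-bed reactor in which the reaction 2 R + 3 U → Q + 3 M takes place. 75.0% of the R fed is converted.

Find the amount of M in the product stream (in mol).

R reacted = 0.75 × 182 = 136.5 mol; ν_R = −2, so ξ = 136.5/2 = 68.25 mol.
Outlet amounts (n = n₀ + ν ξ):
  R: 182 − 2(68.25) = 45.5
  U: 380 − 3(68.25) = 175.2
  Q: 0 + 1(68.25) = 68.25
  M: 0 + 3(68.25) = 204.8

205 mol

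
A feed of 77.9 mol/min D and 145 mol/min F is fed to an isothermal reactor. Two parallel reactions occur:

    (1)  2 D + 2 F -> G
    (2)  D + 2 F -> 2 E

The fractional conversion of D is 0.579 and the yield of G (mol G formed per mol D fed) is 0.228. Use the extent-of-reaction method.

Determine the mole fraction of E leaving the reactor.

0.12

Yield of G: 1ξ₁ / 77.9 = 0.228 → ξ₁ = 17.76 mol/min.
Conversion of D: 2ξ₁ + 1ξ₂ = 0.579 × 77.9 = 45.1 → ξ₂ = 9.582 mol/min.
Outlet amounts (n = n₀ + Σ ν·ξ):
  D: 77.9 − 2(17.76) − 1(9.582) = 32.8
  F: 145 − 2(17.76) − 2(9.582) = 90.31
  G: 0 + 1(17.76) = 17.76
  E: 0 + 2(9.582) = 19.16
Total out = 160 mol/min; y_E = 19.16 / 160 = 0.1197.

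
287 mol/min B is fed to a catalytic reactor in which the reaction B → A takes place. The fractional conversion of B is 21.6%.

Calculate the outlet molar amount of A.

62 mol/min

B reacted = 0.216 × 287 = 61.99 mol/min; ν_B = −1, so ξ = 61.99/1 = 61.99 mol/min.
Outlet amounts (n = n₀ + ν ξ):
  B: 287 − 1(61.99) = 225
  A: 0 + 1(61.99) = 61.99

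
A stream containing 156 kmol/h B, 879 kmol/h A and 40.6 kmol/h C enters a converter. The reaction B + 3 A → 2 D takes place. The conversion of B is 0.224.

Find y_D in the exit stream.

0.0695

B reacted = 0.224 × 156 = 34.94 kmol/h; ν_B = −1, so ξ = 34.94/1 = 34.94 kmol/h.
Outlet amounts (n = n₀ + ν ξ):
  B: 156 − 1(34.94) = 121.1
  A: 879 − 3(34.94) = 774.2
  D: 0 + 2(34.94) = 69.89
  C: 40.6 (inert)
Total out = 1006 kmol/h; y_D = 69.89 / 1006 = 0.06949.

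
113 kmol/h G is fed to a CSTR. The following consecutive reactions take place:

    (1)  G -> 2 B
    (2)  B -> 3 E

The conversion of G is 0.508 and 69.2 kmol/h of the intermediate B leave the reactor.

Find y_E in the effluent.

Conversion of G: G consumed = 1ξ₁ = 0.508 × 113 → ξ₁ = 57.4 kmol/h.
B balance: n_B = 0 + 2ξ₁ − 1ξ₂ = 69.2 → ξ₂ = (2·57.4 − 69.2)/1 = 45.61 kmol/h.
Outlet amounts (n = n₀ + Σ ν·ξ):
  G: 113 − 1(57.4) = 55.6
  B: 0 + 2(57.4) − 1(45.61) = 69.2
  E: 0 + 3(45.61) = 136.8
Total out = 261.6 kmol/h; y_E = 136.8 / 261.6 = 0.523.

0.523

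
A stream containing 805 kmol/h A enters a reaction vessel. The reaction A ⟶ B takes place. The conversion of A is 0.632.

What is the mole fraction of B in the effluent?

A reacted = 0.632 × 805 = 508.8 kmol/h; ν_A = −1, so ξ = 508.8/1 = 508.8 kmol/h.
Outlet amounts (n = n₀ + ν ξ):
  A: 805 − 1(508.8) = 296.2
  B: 0 + 1(508.8) = 508.8
Total out = 805 kmol/h; y_B = 508.8 / 805 = 0.632.

0.632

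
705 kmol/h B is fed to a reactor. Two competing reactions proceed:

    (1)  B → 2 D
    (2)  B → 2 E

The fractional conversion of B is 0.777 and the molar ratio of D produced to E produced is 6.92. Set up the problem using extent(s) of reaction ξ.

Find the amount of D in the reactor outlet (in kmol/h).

957 kmol/h

Conversion of B: B consumed = 0.777 × 705 = 547.8 kmol/h = 1ξ₁ + 1ξ₂.
Selectivity: 2ξ₁ / (2ξ₂) = 6.92 → ξ₁ = 6.92 ξ₂.
Substitute: (1·6.92 + 1) ξ₂ = 547.8 → ξ₂ = 69.16 kmol/h, ξ₁ = 478.6 kmol/h.
Outlet amounts (n = n₀ + Σ ν·ξ):
  B: 705 − 1(478.6) − 1(69.16) = 157.2
  D: 0 + 2(478.6) = 957.2
  E: 0 + 2(69.16) = 138.3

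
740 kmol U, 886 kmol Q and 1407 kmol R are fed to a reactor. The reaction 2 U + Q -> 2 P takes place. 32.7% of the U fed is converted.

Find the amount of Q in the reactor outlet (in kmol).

765 kmol

U reacted = 0.327 × 740 = 242 kmol; ν_U = −2, so ξ = 242/2 = 121 kmol.
Outlet amounts (n = n₀ + ν ξ):
  U: 740 − 2(121) = 498
  Q: 886 − 1(121) = 765
  P: 0 + 2(121) = 242
  R: 1407 (inert)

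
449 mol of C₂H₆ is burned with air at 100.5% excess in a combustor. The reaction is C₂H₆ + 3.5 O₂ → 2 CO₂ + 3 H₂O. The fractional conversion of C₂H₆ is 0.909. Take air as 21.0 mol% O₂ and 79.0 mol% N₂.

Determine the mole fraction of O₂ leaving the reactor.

Stoichiometric O₂ = 3.5 × 449 = 1572 mol; O₂ fed = 1572 × 2.005 = 3151 mol.
N₂ fed = 3151 × 79/21 = 11850 mol.
Fuel reacted = 0.909 × 449 → ξ = 408.1 mol.
Outlet (n = n₀ + ν ξ):
  C₂H₆: 449 − 1(408.1) = 40.86
  O₂: 3151 − 3.5(408.1) = 1722
  N₂: 11850 (inert)
  CO₂: 0 + 2(408.1) = 816.3
  H₂O: 0 + 3(408.1) = 1224
Total out = 15660 mol; y_O₂ = 1722 / 15660 = 0.11.

0.11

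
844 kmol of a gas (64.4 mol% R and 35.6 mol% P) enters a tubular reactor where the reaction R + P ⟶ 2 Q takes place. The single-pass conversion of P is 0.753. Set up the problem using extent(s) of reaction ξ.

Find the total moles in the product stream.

844 kmol

P reacted = 0.753 × 300.5 = 226.2 kmol; ν_P = −1, so ξ = 226.2/1 = 226.2 kmol.
Outlet amounts (n = n₀ + ν ξ):
  R: 543.5 − 1(226.2) = 317.3
  P: 300.5 − 1(226.2) = 74.21
  Q: 0 + 2(226.2) = 452.5
Total out = 317.3 + 74.21 + 452.5 = 844 kmol.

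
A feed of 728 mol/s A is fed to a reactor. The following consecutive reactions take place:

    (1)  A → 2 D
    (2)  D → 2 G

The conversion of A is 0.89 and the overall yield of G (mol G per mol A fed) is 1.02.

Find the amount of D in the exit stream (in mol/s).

Conversion of A: A consumed = 1ξ₁ = 0.89 × 728 → ξ₁ = 647.9 mol/s.
Yield of G: 2ξ₂ / 728 = 1.02 → ξ₂ = 371.3 mol/s.
Outlet amounts (n = n₀ + Σ ν·ξ):
  A: 728 − 1(647.9) = 80.08
  D: 0 + 2(647.9) − 1(371.3) = 924.6
  G: 0 + 2(371.3) = 742.6

925 mol/s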